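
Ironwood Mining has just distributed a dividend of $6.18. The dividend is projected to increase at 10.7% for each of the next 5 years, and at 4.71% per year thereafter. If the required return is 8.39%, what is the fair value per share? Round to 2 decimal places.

$228.33

Two-stage DDM. Project D₁…D_5 at 0.107, terminal growth 0.0471, discount at r = 0.0839.
D_1 = 6.8413
D_2 = 7.5733
D_3 = 8.3836
D_4 = 9.2807
D_5 = 10.2737
Terminal value at t=5: TV = D_6/(r−g) = 10.7576/(0.0839−0.0471) = 292.3256
P₀ = 6.8413/(1+0.0839)^1 + 7.5733/(1+0.0839)^2 + 8.3836/(1+0.0839)^3 + 9.2807/(1+0.0839)^4 + 10.2737/(1+0.0839)^5 + 292.3256/(1+0.0839)^5 = 228.3310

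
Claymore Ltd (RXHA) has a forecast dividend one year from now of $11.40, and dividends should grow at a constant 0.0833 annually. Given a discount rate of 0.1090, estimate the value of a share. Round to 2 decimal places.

$443.58

Gordon growth model: P₀ = D₁/(r − g), with D₁ = 11.40 given directly.
P₀ = 11.4000 / (0.109 − 0.0833) = 11.4000 / 0.0257 = 443.5798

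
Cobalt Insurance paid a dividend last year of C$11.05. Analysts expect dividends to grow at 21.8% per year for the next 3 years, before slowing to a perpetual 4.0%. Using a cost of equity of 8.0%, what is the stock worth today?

C$454.47

Two-stage DDM. Project D₁…D_3 at 0.218, terminal growth 0.04, discount at r = 0.08.
D_1 = 13.4589
D_2 = 16.3929
D_3 = 19.9666
Terminal value at t=3: TV = D_4/(r−g) = 20.7653/(0.08−0.04) = 519.1316
P₀ = 13.4589/(1+0.08)^1 + 16.3929/(1+0.08)^2 + 19.9666/(1+0.08)^3 + 519.1316/(1+0.08)^3 = 454.4698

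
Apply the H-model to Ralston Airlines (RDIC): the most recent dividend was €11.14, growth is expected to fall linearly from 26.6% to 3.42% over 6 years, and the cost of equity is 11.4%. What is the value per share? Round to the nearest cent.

€241.45

H-model: P₀ = D₀[(1+g_L) + H(g_S−g_L)]/(r−g_L), with H = 6/2 = 3.
P₀ = 11.14 × [(1+0.0342) + 3×(0.266−0.0342)] / (0.114−0.0342)
   = 11.14 × 1.7296 / 0.0798 = 241.4504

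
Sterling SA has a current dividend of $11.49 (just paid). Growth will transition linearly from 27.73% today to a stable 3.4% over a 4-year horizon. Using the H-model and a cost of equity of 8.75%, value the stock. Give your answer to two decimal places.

H-model: P₀ = D₀[(1+g_L) + H(g_S−g_L)]/(r−g_L), with H = 4/2 = 2.
P₀ = 11.49 × [(1+0.034) + 2×(0.2773−0.034)] / (0.0875−0.034)
   = 11.49 × 1.5206 / 0.0535 = 326.5737

$326.57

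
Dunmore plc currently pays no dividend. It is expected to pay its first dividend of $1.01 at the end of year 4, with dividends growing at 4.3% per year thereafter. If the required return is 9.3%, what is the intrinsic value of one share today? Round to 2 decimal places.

$15.47

Deferred-dividend DDM. At t=3 the remaining stream is a growing perpetuity with first payment D_4 = 1.01.
V_3 = D_4/(r−g) = 1.01/(0.093−0.043) = 20.2000
P₀ = V_3/(1+r)^3 = 20.2000/(1+0.093)^3 = 15.4700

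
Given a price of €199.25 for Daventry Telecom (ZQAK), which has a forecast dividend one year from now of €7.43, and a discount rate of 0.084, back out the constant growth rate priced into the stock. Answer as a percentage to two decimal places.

From P₀ = D₁/(r − g), the implied growth is g = r − D₁/P₀.
g = 0.084 − 7.43/199.25 = 0.084 − 0.03729 = 0.04671

4.67%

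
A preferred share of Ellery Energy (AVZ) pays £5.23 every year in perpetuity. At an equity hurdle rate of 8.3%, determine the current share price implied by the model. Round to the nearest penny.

Zero-growth DDM (perpetuity): P₀ = D/r = 5.23 / 0.083 = 63.0120

£63.01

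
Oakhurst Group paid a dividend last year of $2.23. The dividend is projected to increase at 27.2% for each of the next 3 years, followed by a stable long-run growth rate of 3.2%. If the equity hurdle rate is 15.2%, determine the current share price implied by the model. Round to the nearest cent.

$34.00

Two-stage DDM. Project D₁…D_3 at 0.272, terminal growth 0.032, discount at r = 0.152.
D_1 = 2.8366
D_2 = 3.6081
D_3 = 4.5895
Terminal value at t=3: TV = D_4/(r−g) = 4.7364/(0.152−0.032) = 39.4698
P₀ = 2.8366/(1+0.152)^1 + 3.6081/(1+0.152)^2 + 4.5895/(1+0.152)^3 + 39.4698/(1+0.152)^3 = 34.0001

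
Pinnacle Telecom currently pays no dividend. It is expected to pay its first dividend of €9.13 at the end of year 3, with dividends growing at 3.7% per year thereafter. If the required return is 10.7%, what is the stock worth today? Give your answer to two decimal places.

€106.43

Deferred-dividend DDM. At t=2 the remaining stream is a growing perpetuity with first payment D_3 = 9.13.
V_2 = D_3/(r−g) = 9.13/(0.107−0.037) = 130.4286
P₀ = V_2/(1+r)^2 = 130.4286/(1+0.107)^2 = 106.4333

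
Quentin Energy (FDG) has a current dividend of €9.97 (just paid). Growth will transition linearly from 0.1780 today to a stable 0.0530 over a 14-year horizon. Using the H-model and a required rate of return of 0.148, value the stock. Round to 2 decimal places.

€202.34

H-model: P₀ = D₀[(1+g_L) + H(g_S−g_L)]/(r−g_L), with H = 14/2 = 7.
P₀ = 9.97 × [(1+0.053) + 7×(0.178−0.053)] / (0.148−0.053)
   = 9.97 × 1.9280 / 0.095 = 202.3385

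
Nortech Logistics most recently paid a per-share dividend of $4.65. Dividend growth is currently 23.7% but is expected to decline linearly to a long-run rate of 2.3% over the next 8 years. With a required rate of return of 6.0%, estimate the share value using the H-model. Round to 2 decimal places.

H-model: P₀ = D₀[(1+g_L) + H(g_S−g_L)]/(r−g_L), with H = 8/2 = 4.
P₀ = 4.65 × [(1+0.023) + 4×(0.237−0.023)] / (0.06−0.023)
   = 4.65 × 1.8790 / 0.037 = 236.1446

$236.14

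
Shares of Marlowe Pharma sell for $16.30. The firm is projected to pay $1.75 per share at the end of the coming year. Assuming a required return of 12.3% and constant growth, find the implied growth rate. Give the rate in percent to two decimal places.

From P₀ = D₁/(r − g), the implied growth is g = r − D₁/P₀.
g = 0.123 − 1.75/16.30 = 0.123 − 0.10736 = 0.01564

1.56%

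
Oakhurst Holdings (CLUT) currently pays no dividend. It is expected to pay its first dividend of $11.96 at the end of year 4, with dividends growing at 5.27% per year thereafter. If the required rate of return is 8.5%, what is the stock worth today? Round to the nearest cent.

$289.89

Deferred-dividend DDM. At t=3 the remaining stream is a growing perpetuity with first payment D_4 = 11.96.
V_3 = D_4/(r−g) = 11.96/(0.085−0.0527) = 370.2786
P₀ = V_3/(1+r)^3 = 370.2786/(1+0.085)^3 = 289.8941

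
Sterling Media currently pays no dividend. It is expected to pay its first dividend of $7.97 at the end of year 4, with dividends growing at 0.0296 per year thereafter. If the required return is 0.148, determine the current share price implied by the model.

Deferred-dividend DDM. At t=3 the remaining stream is a growing perpetuity with first payment D_4 = 7.97.
V_3 = D_4/(r−g) = 7.97/(0.148−0.0296) = 67.3142
P₀ = V_3/(1+r)^3 = 67.3142/(1+0.148)^3 = 44.4919

$44.49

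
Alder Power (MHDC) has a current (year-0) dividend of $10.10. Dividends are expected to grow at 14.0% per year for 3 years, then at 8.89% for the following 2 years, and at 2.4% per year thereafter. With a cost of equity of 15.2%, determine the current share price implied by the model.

Three-stage DDM. Project D₁…D_5; terminal Gordon value at t=5 with g = 0.024; discount at r = 0.152.
D_1 = 11.5140
D_2 = 13.1260
D_3 = 14.9636
D_4 = 16.2939
D_5 = 17.7424
TV_5 = 18.1682/(0.152−0.024) = 141.9391
P₀ = Σ Dₜ/(1+r)ᵗ + TV_5/(1+r)^5 = 117.6278

$117.63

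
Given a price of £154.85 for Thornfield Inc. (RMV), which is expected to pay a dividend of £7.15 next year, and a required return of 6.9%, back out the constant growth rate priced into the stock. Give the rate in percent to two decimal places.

2.28%

From P₀ = D₁/(r − g), the implied growth is g = r − D₁/P₀.
g = 0.069 − 7.15/154.85 = 0.069 − 0.04617 = 0.02283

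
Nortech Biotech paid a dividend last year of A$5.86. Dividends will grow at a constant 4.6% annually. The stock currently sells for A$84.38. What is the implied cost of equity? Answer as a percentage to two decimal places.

Rearranging the constant-growth DDM: r = D₁/P₀ + g.
D₁ = 5.86 × (1 + 0.046) = 6.1296.
r = 6.1296 / 84.38 + 0.046 = 0.07264 + 0.046 = 0.11864

11.86%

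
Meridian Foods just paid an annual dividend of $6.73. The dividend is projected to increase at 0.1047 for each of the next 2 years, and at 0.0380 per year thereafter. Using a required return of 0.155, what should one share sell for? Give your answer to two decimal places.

$67.21

Two-stage DDM. Project D₁…D_2 at 0.1047, terminal growth 0.038, discount at r = 0.155.
D_1 = 7.4346
D_2 = 8.2130
Terminal value at t=2: TV = D_3/(r−g) = 8.5251/(0.155−0.038) = 72.8644
P₀ = 7.4346/(1+0.155)^1 + 8.2130/(1+0.155)^2 + 72.8644/(1+0.155)^2 = 67.2134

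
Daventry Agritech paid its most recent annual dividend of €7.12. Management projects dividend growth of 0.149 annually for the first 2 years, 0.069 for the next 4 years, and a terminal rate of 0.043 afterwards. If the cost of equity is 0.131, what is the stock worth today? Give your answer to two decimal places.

Three-stage DDM. Project D₁…D_6; terminal Gordon value at t=6 with g = 0.043; discount at r = 0.131.
D_1 = 8.1809
D_2 = 9.3998
D_3 = 10.0484
D_4 = 10.7418
D_5 = 11.4829
D_6 = 12.2753
TV_6 = 12.8031/(0.131−0.043) = 145.4898
P₀ = Σ Dₜ/(1+r)ᵗ + TV_6/(1+r)^6 = 109.6735

€109.67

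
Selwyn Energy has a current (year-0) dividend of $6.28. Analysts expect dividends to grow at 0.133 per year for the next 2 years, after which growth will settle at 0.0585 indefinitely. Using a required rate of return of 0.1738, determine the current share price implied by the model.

$65.63

Two-stage DDM. Project D₁…D_2 at 0.133, terminal growth 0.0585, discount at r = 0.1738.
D_1 = 7.1152
D_2 = 8.0616
Terminal value at t=2: TV = D_3/(r−g) = 8.5332/(0.1738−0.0585) = 74.0084
P₀ = 7.1152/(1+0.1738)^1 + 8.0616/(1+0.1738)^2 + 74.0084/(1+0.1738)^2 = 65.6274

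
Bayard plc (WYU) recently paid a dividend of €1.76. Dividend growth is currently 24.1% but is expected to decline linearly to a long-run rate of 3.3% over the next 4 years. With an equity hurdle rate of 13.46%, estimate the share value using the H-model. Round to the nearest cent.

€25.10

H-model: P₀ = D₀[(1+g_L) + H(g_S−g_L)]/(r−g_L), with H = 4/2 = 2.
P₀ = 1.76 × [(1+0.033) + 2×(0.241−0.033)] / (0.1346−0.033)
   = 1.76 × 1.4490 / 0.1016 = 25.1008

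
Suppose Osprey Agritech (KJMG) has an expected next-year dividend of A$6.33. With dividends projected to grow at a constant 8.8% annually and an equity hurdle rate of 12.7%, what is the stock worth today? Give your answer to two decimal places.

A$162.31

Gordon growth model: P₀ = D₁/(r − g), with D₁ = 6.33 given directly.
P₀ = 6.3300 / (0.127 − 0.088) = 6.3300 / 0.039 = 162.3077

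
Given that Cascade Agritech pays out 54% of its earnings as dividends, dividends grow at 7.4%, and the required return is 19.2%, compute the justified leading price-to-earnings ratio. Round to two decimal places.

4.58

Justified leading P/E = b/(r−g) = 0.54/(0.192−0.074) = 4.5763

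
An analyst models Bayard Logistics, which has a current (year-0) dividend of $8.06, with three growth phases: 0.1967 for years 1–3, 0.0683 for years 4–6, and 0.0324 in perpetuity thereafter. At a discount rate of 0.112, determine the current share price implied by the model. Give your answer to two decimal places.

$171.41

Three-stage DDM. Project D₁…D_6; terminal Gordon value at t=6 with g = 0.0324; discount at r = 0.112.
D_1 = 9.6454
D_2 = 11.5427
D_3 = 13.8131
D_4 = 14.7565
D_5 = 15.7644
D_6 = 16.8411
TV_6 = 17.3868/(0.112−0.0324) = 218.4266
P₀ = Σ Dₜ/(1+r)ᵗ + TV_6/(1+r)^6 = 171.4090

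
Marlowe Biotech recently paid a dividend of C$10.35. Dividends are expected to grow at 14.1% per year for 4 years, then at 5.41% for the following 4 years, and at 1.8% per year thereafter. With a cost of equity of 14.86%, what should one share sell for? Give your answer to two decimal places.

C$129.12

Three-stage DDM. Project D₁…D_8; terminal Gordon value at t=8 with g = 0.018; discount at r = 0.1486.
D_1 = 11.8094
D_2 = 13.4745
D_3 = 15.3744
D_4 = 17.5422
D_5 = 18.4912
D_6 = 19.4916
D_7 = 20.5461
D_8 = 21.6576
TV_8 = 22.0474/(0.1486−0.018) = 168.8165
P₀ = Σ Dₜ/(1+r)ᵗ + TV_8/(1+r)^8 = 129.1240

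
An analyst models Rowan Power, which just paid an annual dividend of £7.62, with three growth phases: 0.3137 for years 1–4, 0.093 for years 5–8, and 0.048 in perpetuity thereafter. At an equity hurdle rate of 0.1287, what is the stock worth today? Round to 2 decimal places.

Three-stage DDM. Project D₁…D_8; terminal Gordon value at t=8 with g = 0.048; discount at r = 0.1287.
D_1 = 10.0104
D_2 = 13.1507
D_3 = 17.2760
D_4 = 22.6955
D_5 = 24.8062
D_6 = 27.1132
D_7 = 29.6347
D_8 = 32.3907
TV_8 = 33.9455/(0.1287−0.048) = 420.6377
P₀ = Σ Dₜ/(1+r)ᵗ + TV_8/(1+r)^8 = 256.5308

£256.53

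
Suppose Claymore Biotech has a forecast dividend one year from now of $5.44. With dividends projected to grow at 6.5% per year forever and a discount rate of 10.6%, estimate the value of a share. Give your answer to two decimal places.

$132.68

Gordon growth model: P₀ = D₁/(r − g), with D₁ = 5.44 given directly.
P₀ = 5.4400 / (0.106 − 0.065) = 5.4400 / 0.041 = 132.6829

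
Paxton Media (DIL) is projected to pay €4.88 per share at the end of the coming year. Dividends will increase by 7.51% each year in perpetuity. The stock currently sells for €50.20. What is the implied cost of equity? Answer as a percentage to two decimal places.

17.23%

Rearranging the constant-growth DDM: r = D₁/P₀ + g.
r = 4.8800 / 50.20 + 0.0751 = 0.09721 + 0.0751 = 0.17231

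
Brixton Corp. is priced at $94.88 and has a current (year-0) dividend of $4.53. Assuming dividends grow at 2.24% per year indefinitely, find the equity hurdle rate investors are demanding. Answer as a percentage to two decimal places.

Rearranging the constant-growth DDM: r = D₁/P₀ + g.
D₁ = 4.53 × (1 + 0.0224) = 4.6315.
r = 4.6315 / 94.88 + 0.0224 = 0.04881 + 0.0224 = 0.07121

7.12%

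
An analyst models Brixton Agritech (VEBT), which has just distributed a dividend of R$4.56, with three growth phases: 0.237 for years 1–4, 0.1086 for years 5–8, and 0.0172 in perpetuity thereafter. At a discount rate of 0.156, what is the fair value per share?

Three-stage DDM. Project D₁…D_8; terminal Gordon value at t=8 with g = 0.0172; discount at r = 0.156.
D_1 = 5.6407
D_2 = 6.9776
D_3 = 8.6313
D_4 = 10.6769
D_5 = 11.8364
D_6 = 13.1218
D_7 = 14.5468
D_8 = 16.1266
TV_8 = 16.4040/(0.156−0.0172) = 118.1844
P₀ = Σ Dₜ/(1+r)ᵗ + TV_8/(1+r)^8 = 80.2884

R$80.29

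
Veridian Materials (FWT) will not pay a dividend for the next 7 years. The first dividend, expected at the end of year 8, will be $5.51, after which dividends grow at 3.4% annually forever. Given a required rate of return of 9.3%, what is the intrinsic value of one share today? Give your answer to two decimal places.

$50.11

Deferred-dividend DDM. At t=7 the remaining stream is a growing perpetuity with first payment D_8 = 5.51.
V_7 = D_8/(r−g) = 5.51/(0.093−0.034) = 93.3898
P₀ = V_7/(1+r)^7 = 93.3898/(1+0.093)^7 = 50.1139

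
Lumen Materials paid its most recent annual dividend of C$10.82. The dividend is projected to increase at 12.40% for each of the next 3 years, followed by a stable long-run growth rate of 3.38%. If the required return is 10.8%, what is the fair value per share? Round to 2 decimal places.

Two-stage DDM. Project D₁…D_3 at 0.124, terminal growth 0.0338, discount at r = 0.108.
D_1 = 12.1617
D_2 = 13.6697
D_3 = 15.3648
Terminal value at t=3: TV = D_4/(r−g) = 15.8841/(0.108−0.0338) = 214.0715
P₀ = 12.1617/(1+0.108)^1 + 13.6697/(1+0.108)^2 + 15.3648/(1+0.108)^3 + 214.0715/(1+0.108)^3 = 190.7829

C$190.78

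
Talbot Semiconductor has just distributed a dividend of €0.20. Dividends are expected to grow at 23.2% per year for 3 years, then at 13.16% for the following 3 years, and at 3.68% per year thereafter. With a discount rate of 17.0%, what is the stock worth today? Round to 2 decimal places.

€2.97

Three-stage DDM. Project D₁…D_6; terminal Gordon value at t=6 with g = 0.0368; discount at r = 0.17.
D_1 = 0.2464
D_2 = 0.3036
D_3 = 0.3740
D_4 = 0.4232
D_5 = 0.4789
D_6 = 0.5419
TV_6 = 0.5619/(0.17−0.0368) = 4.2182
P₀ = Σ Dₜ/(1+r)ᵗ + TV_6/(1+r)^6 = 2.9658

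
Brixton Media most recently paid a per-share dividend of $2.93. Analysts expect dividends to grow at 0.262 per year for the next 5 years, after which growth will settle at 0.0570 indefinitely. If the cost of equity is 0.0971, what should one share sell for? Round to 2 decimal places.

Two-stage DDM. Project D₁…D_5 at 0.262, terminal growth 0.057, discount at r = 0.0971.
D_1 = 3.6977
D_2 = 4.6664
D_3 = 5.8891
D_4 = 7.4320
D_5 = 9.3792
Terminal value at t=5: TV = D_6/(r−g) = 9.9138/(0.0971−0.057) = 247.2265
P₀ = 3.6977/(1+0.0971)^1 + 4.6664/(1+0.0971)^2 + 5.8891/(1+0.0971)^3 + 7.4320/(1+0.0971)^4 + 9.3792/(1+0.0971)^5 + 247.2265/(1+0.0971)^5 = 178.2861

$178.29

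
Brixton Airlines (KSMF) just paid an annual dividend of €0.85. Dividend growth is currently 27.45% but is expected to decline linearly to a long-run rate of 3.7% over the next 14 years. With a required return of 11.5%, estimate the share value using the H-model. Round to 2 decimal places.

H-model: P₀ = D₀[(1+g_L) + H(g_S−g_L)]/(r−g_L), with H = 14/2 = 7.
P₀ = 0.85 × [(1+0.037) + 7×(0.2745−0.037)] / (0.115−0.037)
   = 0.85 × 2.6995 / 0.078 = 29.4176

€29.42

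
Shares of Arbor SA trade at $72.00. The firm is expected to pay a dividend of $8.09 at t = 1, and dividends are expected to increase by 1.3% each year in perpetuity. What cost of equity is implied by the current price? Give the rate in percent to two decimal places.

Rearranging the constant-growth DDM: r = D₁/P₀ + g.
r = 8.0900 / 72.00 + 0.013 = 0.11236 + 0.013 = 0.12536

12.54%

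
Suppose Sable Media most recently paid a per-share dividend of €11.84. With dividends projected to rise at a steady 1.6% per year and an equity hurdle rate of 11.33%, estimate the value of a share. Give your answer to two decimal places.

Gordon growth model: P₀ = D₁/(r − g). D₁ = 11.84 × (1 + 0.016) = 12.0294.
P₀ = 12.0294 / (0.1133 − 0.016) = 12.0294 / 0.0973 = 123.6325

€123.63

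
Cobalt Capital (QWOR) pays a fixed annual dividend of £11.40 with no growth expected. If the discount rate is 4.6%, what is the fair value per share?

£247.83

Zero-growth DDM (perpetuity): P₀ = D/r = 11.40 / 0.046 = 247.8261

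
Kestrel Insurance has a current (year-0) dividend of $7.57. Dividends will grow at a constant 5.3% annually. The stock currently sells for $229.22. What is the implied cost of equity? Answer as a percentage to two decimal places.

Rearranging the constant-growth DDM: r = D₁/P₀ + g.
D₁ = 7.57 × (1 + 0.053) = 7.9712.
r = 7.9712 / 229.22 + 0.053 = 0.03478 + 0.053 = 0.08778

8.78%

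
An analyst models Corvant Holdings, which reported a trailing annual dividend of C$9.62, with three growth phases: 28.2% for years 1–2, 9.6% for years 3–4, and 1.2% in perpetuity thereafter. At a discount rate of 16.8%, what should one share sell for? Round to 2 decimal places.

C$109.43

Three-stage DDM. Project D₁…D_4; terminal Gordon value at t=4 with g = 0.012; discount at r = 0.168.
D_1 = 12.3328
D_2 = 15.8107
D_3 = 17.3285
D_4 = 18.9921
TV_4 = 19.2200/(0.168−0.012) = 123.2049
P₀ = Σ Dₜ/(1+r)ᵗ + TV_4/(1+r)^4 = 109.4281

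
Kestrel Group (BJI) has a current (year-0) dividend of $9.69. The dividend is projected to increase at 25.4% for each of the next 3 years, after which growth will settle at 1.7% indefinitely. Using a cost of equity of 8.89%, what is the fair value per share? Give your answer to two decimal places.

Two-stage DDM. Project D₁…D_3 at 0.254, terminal growth 0.017, discount at r = 0.0889.
D_1 = 12.1513
D_2 = 15.2377
D_3 = 19.1081
Terminal value at t=3: TV = D_4/(r−g) = 19.4329/(0.0889−0.017) = 270.2766
P₀ = 12.1513/(1+0.0889)^1 + 15.2377/(1+0.0889)^2 + 19.1081/(1+0.0889)^3 + 270.2766/(1+0.0889)^3 = 248.1463

$248.15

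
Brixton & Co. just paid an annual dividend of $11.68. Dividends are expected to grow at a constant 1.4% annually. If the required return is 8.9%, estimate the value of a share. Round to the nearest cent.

Gordon growth model: P₀ = D₁/(r − g). D₁ = 11.68 × (1 + 0.014) = 11.8435.
P₀ = 11.8435 / (0.089 − 0.014) = 11.8435 / 0.075 = 157.9136

$157.91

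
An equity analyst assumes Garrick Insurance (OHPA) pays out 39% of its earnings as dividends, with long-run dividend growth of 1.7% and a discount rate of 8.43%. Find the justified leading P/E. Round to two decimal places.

5.79

Justified leading P/E = b/(r−g) = 0.39/(0.0843−0.017) = 5.7949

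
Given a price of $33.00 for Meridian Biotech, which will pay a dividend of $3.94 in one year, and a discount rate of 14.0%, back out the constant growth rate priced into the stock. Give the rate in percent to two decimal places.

2.06%

From P₀ = D₁/(r − g), the implied growth is g = r − D₁/P₀.
g = 0.14 − 3.94/33.00 = 0.14 − 0.11939 = 0.02061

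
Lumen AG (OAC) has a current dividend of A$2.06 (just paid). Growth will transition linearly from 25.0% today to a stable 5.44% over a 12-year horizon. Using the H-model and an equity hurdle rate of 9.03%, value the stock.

A$127.85

H-model: P₀ = D₀[(1+g_L) + H(g_S−g_L)]/(r−g_L), with H = 12/2 = 6.
P₀ = 2.06 × [(1+0.0544) + 6×(0.25−0.0544)] / (0.0903−0.0544)
   = 2.06 × 2.2280 / 0.0359 = 127.8462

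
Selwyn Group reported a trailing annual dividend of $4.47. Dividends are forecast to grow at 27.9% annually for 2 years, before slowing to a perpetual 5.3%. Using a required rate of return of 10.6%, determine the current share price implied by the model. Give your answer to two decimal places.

$129.91

Two-stage DDM. Project D₁…D_2 at 0.279, terminal growth 0.053, discount at r = 0.106.
D_1 = 5.7171
D_2 = 7.3122
Terminal value at t=2: TV = D_3/(r−g) = 7.6998/(0.106−0.053) = 145.2784
P₀ = 5.7171/(1+0.106)^1 + 7.3122/(1+0.106)^2 + 145.2784/(1+0.106)^2 = 129.9126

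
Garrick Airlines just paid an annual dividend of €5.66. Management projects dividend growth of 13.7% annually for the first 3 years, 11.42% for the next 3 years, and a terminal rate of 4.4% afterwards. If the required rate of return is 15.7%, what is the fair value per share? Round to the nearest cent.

Three-stage DDM. Project D₁…D_6; terminal Gordon value at t=6 with g = 0.044; discount at r = 0.157.
D_1 = 6.4354
D_2 = 7.3171
D_3 = 8.3195
D_4 = 9.2696
D_5 = 10.3282
D_6 = 11.5077
TV_6 = 12.0140/(0.157−0.044) = 106.3186
P₀ = Σ Dₜ/(1+r)ᵗ + TV_6/(1+r)^6 = 75.6721

€75.67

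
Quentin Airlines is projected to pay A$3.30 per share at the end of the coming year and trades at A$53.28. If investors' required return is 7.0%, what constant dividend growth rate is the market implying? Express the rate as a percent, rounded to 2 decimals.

From P₀ = D₁/(r − g), the implied growth is g = r − D₁/P₀.
g = 0.07 − 3.30/53.28 = 0.07 − 0.06194 = 0.00806

0.81%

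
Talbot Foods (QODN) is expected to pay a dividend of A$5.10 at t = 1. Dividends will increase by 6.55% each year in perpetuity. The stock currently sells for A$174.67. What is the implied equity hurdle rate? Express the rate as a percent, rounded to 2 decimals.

Rearranging the constant-growth DDM: r = D₁/P₀ + g.
r = 5.1000 / 174.67 + 0.0655 = 0.02920 + 0.0655 = 0.09470

9.47%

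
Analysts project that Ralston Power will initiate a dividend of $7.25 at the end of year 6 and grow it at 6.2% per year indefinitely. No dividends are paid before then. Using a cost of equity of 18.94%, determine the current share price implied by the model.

Deferred-dividend DDM. At t=5 the remaining stream is a growing perpetuity with first payment D_6 = 7.25.
V_5 = D_6/(r−g) = 7.25/(0.1894−0.062) = 56.9074
P₀ = V_5/(1+r)^5 = 56.9074/(1+0.1894)^5 = 23.9072

$23.91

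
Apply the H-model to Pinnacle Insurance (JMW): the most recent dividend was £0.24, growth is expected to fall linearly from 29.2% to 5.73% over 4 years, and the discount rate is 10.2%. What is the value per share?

H-model: P₀ = D₀[(1+g_L) + H(g_S−g_L)]/(r−g_L), with H = 4/2 = 2.
P₀ = 0.24 × [(1+0.0573) + 2×(0.292−0.0573)] / (0.102−0.0573)
   = 0.24 × 1.5267 / 0.0447 = 8.1970

£8.20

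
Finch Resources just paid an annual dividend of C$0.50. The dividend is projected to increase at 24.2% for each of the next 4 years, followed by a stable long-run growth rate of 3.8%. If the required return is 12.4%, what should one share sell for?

Two-stage DDM. Project D₁…D_4 at 0.242, terminal growth 0.038, discount at r = 0.124.
D_1 = 0.6210
D_2 = 0.7713
D_3 = 0.9579
D_4 = 1.1898
Terminal value at t=4: TV = D_5/(r−g) = 1.2350/(0.124−0.038) = 14.3600
P₀ = 0.6210/(1+0.124)^1 + 0.7713/(1+0.124)^2 + 0.9579/(1+0.124)^3 + 1.1898/(1+0.124)^4 + 14.3600/(1+0.124)^4 = 11.5798

C$11.58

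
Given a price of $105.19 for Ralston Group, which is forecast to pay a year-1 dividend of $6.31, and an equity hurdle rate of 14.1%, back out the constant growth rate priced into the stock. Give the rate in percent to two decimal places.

From P₀ = D₁/(r − g), the implied growth is g = r − D₁/P₀.
g = 0.141 − 6.31/105.19 = 0.141 − 0.05999 = 0.08101

8.10%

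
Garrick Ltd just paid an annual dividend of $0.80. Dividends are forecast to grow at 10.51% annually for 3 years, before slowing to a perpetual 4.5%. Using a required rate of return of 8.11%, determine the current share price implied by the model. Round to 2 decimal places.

$27.24

Two-stage DDM. Project D₁…D_3 at 0.1051, terminal growth 0.045, discount at r = 0.0811.
D_1 = 0.8841
D_2 = 0.9770
D_3 = 1.0797
Terminal value at t=3: TV = D_4/(r−g) = 1.1283/(0.0811−0.045) = 31.2539
P₀ = 0.8841/(1+0.0811)^1 + 0.9770/(1+0.0811)^2 + 1.0797/(1+0.0811)^3 + 31.2539/(1+0.0811)^3 = 27.2428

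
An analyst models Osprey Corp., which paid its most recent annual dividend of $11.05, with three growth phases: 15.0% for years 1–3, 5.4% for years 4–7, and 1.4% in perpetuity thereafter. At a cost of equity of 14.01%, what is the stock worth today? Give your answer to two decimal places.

Three-stage DDM. Project D₁…D_7; terminal Gordon value at t=7 with g = 0.014; discount at r = 0.1401.
D_1 = 12.7075
D_2 = 14.6136
D_3 = 16.8057
D_4 = 17.7132
D_5 = 18.6697
D_6 = 19.6778
D_7 = 20.7405
TV_7 = 21.0308/(0.1401−0.014) = 166.7789
P₀ = Σ Dₜ/(1+r)ᵗ + TV_7/(1+r)^7 = 137.7592

$137.76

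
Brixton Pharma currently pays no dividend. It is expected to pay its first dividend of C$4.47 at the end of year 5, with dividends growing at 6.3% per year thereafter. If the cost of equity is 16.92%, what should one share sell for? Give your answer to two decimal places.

Deferred-dividend DDM. At t=4 the remaining stream is a growing perpetuity with first payment D_5 = 4.47.
V_4 = D_5/(r−g) = 4.47/(0.1692−0.063) = 42.0904
P₀ = V_4/(1+r)^4 = 42.0904/(1+0.1692)^4 = 22.5231

C$22.52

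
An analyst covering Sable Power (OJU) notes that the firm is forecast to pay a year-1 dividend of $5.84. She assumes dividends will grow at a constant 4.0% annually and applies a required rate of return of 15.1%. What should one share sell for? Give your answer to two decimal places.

$52.61

Gordon growth model: P₀ = D₁/(r − g), with D₁ = 5.84 given directly.
P₀ = 5.8400 / (0.151 − 0.04) = 5.8400 / 0.111 = 52.6126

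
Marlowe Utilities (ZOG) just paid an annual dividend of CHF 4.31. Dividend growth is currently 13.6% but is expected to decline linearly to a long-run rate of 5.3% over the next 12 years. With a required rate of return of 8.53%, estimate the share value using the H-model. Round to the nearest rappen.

CHF 206.96

H-model: P₀ = D₀[(1+g_L) + H(g_S−g_L)]/(r−g_L), with H = 12/2 = 6.
P₀ = 4.31 × [(1+0.053) + 6×(0.136−0.053)] / (0.0853−0.053)
   = 4.31 × 1.5510 / 0.0323 = 206.9601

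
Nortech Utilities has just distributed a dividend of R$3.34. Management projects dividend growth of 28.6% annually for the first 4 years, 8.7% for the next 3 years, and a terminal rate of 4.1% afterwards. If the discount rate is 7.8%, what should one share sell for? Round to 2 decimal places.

Three-stage DDM. Project D₁…D_7; terminal Gordon value at t=7 with g = 0.041; discount at r = 0.078.
D_1 = 4.2952
D_2 = 5.5237
D_3 = 7.1035
D_4 = 9.1350
D_5 = 9.9298
D_6 = 10.7937
D_7 = 11.7327
TV_7 = 12.2138/(0.078−0.041) = 330.1019
P₀ = Σ Dₜ/(1+r)ᵗ + TV_7/(1+r)^7 = 236.9335

R$236.93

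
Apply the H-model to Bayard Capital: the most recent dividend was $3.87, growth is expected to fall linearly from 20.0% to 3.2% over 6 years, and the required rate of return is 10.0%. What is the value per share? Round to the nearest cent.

H-model: P₀ = D₀[(1+g_L) + H(g_S−g_L)]/(r−g_L), with H = 6/2 = 3.
P₀ = 3.87 × [(1+0.032) + 3×(0.2−0.032)] / (0.1−0.032)
   = 3.87 × 1.5360 / 0.068 = 87.4165

$87.42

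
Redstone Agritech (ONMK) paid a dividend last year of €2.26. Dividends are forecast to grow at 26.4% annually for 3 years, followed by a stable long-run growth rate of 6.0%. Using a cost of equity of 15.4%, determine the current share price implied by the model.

Two-stage DDM. Project D₁…D_3 at 0.264, terminal growth 0.06, discount at r = 0.154.
D_1 = 2.8566
D_2 = 3.6108
D_3 = 4.5640
Terminal value at t=3: TV = D_4/(r−g) = 4.8379/(0.154−0.06) = 51.4669
P₀ = 2.8566/(1+0.154)^1 + 3.6108/(1+0.154)^2 + 4.5640/(1+0.154)^3 + 51.4669/(1+0.154)^3 = 41.6463

€41.65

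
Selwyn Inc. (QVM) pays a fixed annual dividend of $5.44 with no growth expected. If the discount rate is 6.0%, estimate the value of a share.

Zero-growth DDM (perpetuity): P₀ = D/r = 5.44 / 0.06 = 90.6667

$90.67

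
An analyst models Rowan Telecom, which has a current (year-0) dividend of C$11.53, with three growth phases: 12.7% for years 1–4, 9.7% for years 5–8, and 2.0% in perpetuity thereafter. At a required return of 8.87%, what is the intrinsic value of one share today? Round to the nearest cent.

Three-stage DDM. Project D₁…D_8; terminal Gordon value at t=8 with g = 0.02; discount at r = 0.0887.
D_1 = 12.9943
D_2 = 14.6446
D_3 = 16.5044
D_4 = 18.6005
D_5 = 20.4048
D_6 = 22.3840
D_7 = 24.5553
D_8 = 26.9371
TV_8 = 27.4759/(0.0887−0.02) = 399.9401
P₀ = Σ Dₜ/(1+r)ᵗ + TV_8/(1+r)^8 = 306.9409

C$306.94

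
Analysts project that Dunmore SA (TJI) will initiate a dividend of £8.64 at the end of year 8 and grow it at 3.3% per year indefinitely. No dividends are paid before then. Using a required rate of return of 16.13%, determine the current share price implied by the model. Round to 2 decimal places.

£23.64

Deferred-dividend DDM. At t=7 the remaining stream is a growing perpetuity with first payment D_8 = 8.64.
V_7 = D_8/(r−g) = 8.64/(0.1613−0.033) = 67.3422
P₀ = V_7/(1+r)^7 = 67.3422/(1+0.1613)^7 = 23.6416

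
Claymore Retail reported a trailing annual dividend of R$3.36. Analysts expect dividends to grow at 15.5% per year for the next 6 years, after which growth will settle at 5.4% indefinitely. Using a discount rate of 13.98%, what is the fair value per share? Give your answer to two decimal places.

R$65.81

Two-stage DDM. Project D₁…D_6 at 0.155, terminal growth 0.054, discount at r = 0.1398.
D_1 = 3.8808
D_2 = 4.4823
D_3 = 5.1771
D_4 = 5.9795
D_5 = 6.9064
D_6 = 7.9768
Terminal value at t=6: TV = D_7/(r−g) = 8.4076/(0.1398−0.054) = 97.9906
P₀ = 3.8808/(1+0.1398)^1 + 4.4823/(1+0.1398)^2 + 5.1771/(1+0.1398)^3 + 5.9795/(1+0.1398)^4 + 6.9064/(1+0.1398)^5 + 7.9768/(1+0.1398)^6 + 97.9906/(1+0.1398)^6 = 65.8124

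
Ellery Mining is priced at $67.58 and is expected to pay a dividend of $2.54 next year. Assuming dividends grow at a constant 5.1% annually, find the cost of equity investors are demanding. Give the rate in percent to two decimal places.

Rearranging the constant-growth DDM: r = D₁/P₀ + g.
r = 2.5400 / 67.58 + 0.051 = 0.03759 + 0.051 = 0.08859

8.86%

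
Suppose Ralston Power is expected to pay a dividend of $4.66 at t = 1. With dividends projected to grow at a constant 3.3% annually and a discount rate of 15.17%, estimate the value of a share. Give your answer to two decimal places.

Gordon growth model: P₀ = D₁/(r − g), with D₁ = 4.66 given directly.
P₀ = 4.6600 / (0.1517 − 0.033) = 4.6600 / 0.1187 = 39.2586

$39.26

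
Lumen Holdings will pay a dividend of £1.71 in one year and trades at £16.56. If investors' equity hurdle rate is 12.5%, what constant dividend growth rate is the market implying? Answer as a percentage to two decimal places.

From P₀ = D₁/(r − g), the implied growth is g = r − D₁/P₀.
g = 0.125 − 1.71/16.56 = 0.125 − 0.10326 = 0.02174

2.17%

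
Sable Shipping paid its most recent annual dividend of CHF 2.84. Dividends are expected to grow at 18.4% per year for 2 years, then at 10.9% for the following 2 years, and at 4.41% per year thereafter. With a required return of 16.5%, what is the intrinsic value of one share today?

Three-stage DDM. Project D₁…D_4; terminal Gordon value at t=4 with g = 0.0441; discount at r = 0.165.
D_1 = 3.3626
D_2 = 3.9813
D_3 = 4.4152
D_4 = 4.8965
TV_4 = 5.1124/(0.165−0.0441) = 42.2864
P₀ = Σ Dₜ/(1+r)ᵗ + TV_4/(1+r)^4 = 34.2263

CHF 34.23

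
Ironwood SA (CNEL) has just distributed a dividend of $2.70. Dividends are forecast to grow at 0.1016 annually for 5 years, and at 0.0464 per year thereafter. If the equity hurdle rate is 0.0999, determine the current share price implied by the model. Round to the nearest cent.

Two-stage DDM. Project D₁…D_5 at 0.1016, terminal growth 0.0464, discount at r = 0.0999.
D_1 = 2.9743
D_2 = 3.2765
D_3 = 3.6094
D_4 = 3.9761
D_5 = 4.3801
Terminal value at t=5: TV = D_6/(r−g) = 4.5833/(0.0999−0.0464) = 85.6697
P₀ = 2.9743/(1+0.0999)^1 + 3.2765/(1+0.0999)^2 + 3.6094/(1+0.0999)^3 + 3.9761/(1+0.0999)^4 + 4.3801/(1+0.0999)^5 + 85.6697/(1+0.0999)^5 = 66.7811

$66.78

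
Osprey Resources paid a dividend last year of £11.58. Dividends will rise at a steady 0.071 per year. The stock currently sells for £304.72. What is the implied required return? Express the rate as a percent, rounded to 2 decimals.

Rearranging the constant-growth DDM: r = D₁/P₀ + g.
D₁ = 11.58 × (1 + 0.071) = 12.4022.
r = 12.4022 / 304.72 + 0.071 = 0.04070 + 0.071 = 0.11170

11.17%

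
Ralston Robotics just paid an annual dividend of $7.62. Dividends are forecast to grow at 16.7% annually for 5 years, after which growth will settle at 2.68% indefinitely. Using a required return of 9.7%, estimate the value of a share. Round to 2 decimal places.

Two-stage DDM. Project D₁…D_5 at 0.167, terminal growth 0.0268, discount at r = 0.097.
D_1 = 8.8925
D_2 = 10.3776
D_3 = 12.1107
D_4 = 14.1331
D_5 = 16.4934
Terminal value at t=5: TV = D_6/(r−g) = 16.9354/(0.097−0.0268) = 241.2448
P₀ = 8.8925/(1+0.097)^1 + 10.3776/(1+0.097)^2 + 12.1107/(1+0.097)^3 + 14.1331/(1+0.097)^4 + 16.4934/(1+0.097)^5 + 241.2448/(1+0.097)^5 = 197.8980

$197.90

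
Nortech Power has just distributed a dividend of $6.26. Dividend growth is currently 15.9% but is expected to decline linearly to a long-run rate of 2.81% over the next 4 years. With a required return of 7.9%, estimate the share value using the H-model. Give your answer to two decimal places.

$158.64

H-model: P₀ = D₀[(1+g_L) + H(g_S−g_L)]/(r−g_L), with H = 4/2 = 2.
P₀ = 6.26 × [(1+0.0281) + 2×(0.159−0.0281)] / (0.079−0.0281)
   = 6.26 × 1.2899 / 0.0509 = 158.6400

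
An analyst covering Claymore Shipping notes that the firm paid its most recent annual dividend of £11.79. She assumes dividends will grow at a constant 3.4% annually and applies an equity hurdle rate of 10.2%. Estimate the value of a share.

£179.28

Gordon growth model: P₀ = D₁/(r − g). D₁ = 11.79 × (1 + 0.034) = 12.1909.
P₀ = 12.1909 / (0.102 − 0.034) = 12.1909 / 0.068 = 179.2774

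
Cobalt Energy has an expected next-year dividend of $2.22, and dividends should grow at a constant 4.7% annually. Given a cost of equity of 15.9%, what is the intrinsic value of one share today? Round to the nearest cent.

Gordon growth model: P₀ = D₁/(r − g), with D₁ = 2.22 given directly.
P₀ = 2.2200 / (0.159 − 0.047) = 2.2200 / 0.112 = 19.8214

$19.82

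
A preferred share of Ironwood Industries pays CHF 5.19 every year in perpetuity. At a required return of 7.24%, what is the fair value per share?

CHF 71.69

Zero-growth DDM (perpetuity): P₀ = D/r = 5.19 / 0.0724 = 71.6851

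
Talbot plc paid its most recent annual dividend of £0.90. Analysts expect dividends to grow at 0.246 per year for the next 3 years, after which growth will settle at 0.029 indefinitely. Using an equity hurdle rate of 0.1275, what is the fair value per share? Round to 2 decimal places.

£16.00

Two-stage DDM. Project D₁…D_3 at 0.246, terminal growth 0.029, discount at r = 0.1275.
D_1 = 1.1214
D_2 = 1.3973
D_3 = 1.7410
Terminal value at t=3: TV = D_4/(r−g) = 1.7915/(0.1275−0.029) = 18.1876
P₀ = 1.1214/(1+0.1275)^1 + 1.3973/(1+0.1275)^2 + 1.7410/(1+0.1275)^3 + 18.1876/(1+0.1275)^3 = 15.9973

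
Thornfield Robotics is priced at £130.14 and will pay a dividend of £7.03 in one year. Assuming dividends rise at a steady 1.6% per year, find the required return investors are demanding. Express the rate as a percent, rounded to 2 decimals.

7.00%

Rearranging the constant-growth DDM: r = D₁/P₀ + g.
r = 7.0300 / 130.14 + 0.016 = 0.05402 + 0.016 = 0.07002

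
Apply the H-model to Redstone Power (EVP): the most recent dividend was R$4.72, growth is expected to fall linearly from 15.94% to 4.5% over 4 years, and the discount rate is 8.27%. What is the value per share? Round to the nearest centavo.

H-model: P₀ = D₀[(1+g_L) + H(g_S−g_L)]/(r−g_L), with H = 4/2 = 2.
P₀ = 4.72 × [(1+0.045) + 2×(0.1594−0.045)] / (0.0827−0.045)
   = 4.72 × 1.2738 / 0.0377 = 159.4784

R$159.48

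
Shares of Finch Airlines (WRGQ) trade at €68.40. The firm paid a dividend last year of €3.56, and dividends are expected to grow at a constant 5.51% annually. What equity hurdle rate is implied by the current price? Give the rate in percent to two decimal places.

Rearranging the constant-growth DDM: r = D₁/P₀ + g.
D₁ = 3.56 × (1 + 0.0551) = 3.7562.
r = 3.7562 / 68.40 + 0.0551 = 0.05491 + 0.0551 = 0.11001

11.00%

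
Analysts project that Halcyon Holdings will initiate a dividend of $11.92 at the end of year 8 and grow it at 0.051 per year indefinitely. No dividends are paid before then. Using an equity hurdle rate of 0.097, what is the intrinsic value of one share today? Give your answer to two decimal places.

Deferred-dividend DDM. At t=7 the remaining stream is a growing perpetuity with first payment D_8 = 11.92.
V_7 = D_8/(r−g) = 11.92/(0.097−0.051) = 259.1304
P₀ = V_7/(1+r)^7 = 259.1304/(1+0.097)^7 = 135.5414

$135.54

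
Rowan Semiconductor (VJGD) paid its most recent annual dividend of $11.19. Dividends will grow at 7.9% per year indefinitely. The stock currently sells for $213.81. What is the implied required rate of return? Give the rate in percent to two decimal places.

Rearranging the constant-growth DDM: r = D₁/P₀ + g.
D₁ = 11.19 × (1 + 0.079) = 12.0740.
r = 12.0740 / 213.81 + 0.079 = 0.05647 + 0.079 = 0.13547

13.55%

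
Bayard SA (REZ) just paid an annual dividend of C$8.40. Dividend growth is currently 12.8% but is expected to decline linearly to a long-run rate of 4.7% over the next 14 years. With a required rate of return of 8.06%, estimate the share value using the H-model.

H-model: P₀ = D₀[(1+g_L) + H(g_S−g_L)]/(r−g_L), with H = 14/2 = 7.
P₀ = 8.40 × [(1+0.047) + 7×(0.128−0.047)] / (0.0806−0.047)
   = 8.40 × 1.6140 / 0.0336 = 403.5000

C$403.50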